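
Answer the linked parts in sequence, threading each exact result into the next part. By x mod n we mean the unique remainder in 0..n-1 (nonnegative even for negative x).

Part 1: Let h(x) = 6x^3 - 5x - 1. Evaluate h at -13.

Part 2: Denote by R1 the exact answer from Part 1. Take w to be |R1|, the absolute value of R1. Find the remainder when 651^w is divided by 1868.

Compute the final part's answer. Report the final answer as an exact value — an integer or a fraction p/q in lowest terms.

689

Part 1: 6*(-13)^3 - 5*(-13)^1 - 1 = (-13182) + (65) + (-1) = -13118; answer -13118
Part 2: R1 = -13118; w = 13118; squarings mod 1868: 651^1=651, 651^2=1633, 651^4=1053, 651^8=1085, 651^16=385, 651^32=653, 651^64=505, 651^128=977, 651^256=1849, 651^512=361, 651^1024=1429, 651^2048=317, 651^4096=1485, 651^8192=985; 651^13118 = 651^2 * 651^4 * 651^8 * 651^16 * 651^32 * 651^256 * 651^512 * 651^4096 * 651^8192 = 689 (mod 1868); answer 689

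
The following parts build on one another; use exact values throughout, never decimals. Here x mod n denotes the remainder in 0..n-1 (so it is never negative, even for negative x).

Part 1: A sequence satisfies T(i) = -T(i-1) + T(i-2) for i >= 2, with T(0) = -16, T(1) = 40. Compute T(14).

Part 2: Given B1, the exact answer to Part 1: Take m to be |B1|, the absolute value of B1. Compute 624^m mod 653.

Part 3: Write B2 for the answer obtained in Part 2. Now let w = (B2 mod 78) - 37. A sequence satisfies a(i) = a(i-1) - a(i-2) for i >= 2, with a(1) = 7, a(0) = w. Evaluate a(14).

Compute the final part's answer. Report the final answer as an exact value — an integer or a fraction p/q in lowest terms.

Part 1: T(2) = -1*(40) + 1*(-16) = -56; iterating: T(2)=-56, T(3)=96, T(4)=-152, T(5)=248, T(6)=-400, T(7)=648, T(8)=-1048, T(9)=1696, T(10)=-2744, T(11)=4440, T(12)=-7184, T(13)=11624, T(14)=-18808; answer -18808
Part 2: B1 = -18808; m = 18808; squarings mod 653: 624^1=624, 624^2=188, 624^4=82, 624^8=194, 624^16=415, 624^32=486, 624^64=463, 624^128=185, 624^256=269, 624^512=531, 624^1024=518, 624^2048=594, 624^4096=216, 624^8192=293, 624^16384=306; 624^18808 = 624^8 * 624^16 * 624^32 * 624^64 * 624^256 * 624^2048 * 624^16384 = 600 (mod 653); answer 600
Part 3: B2 = 600; w = 17; a(2) = 1*(7) - 1*(17) = -10; iterating: a(2)=-10, a(3)=-17, a(4)=-7, a(5)=10, a(6)=17, a(7)=7, a(8)=-10, a(9)=-17, a(10)=-7, a(11)=10, a(12)=17, a(13)=7, a(14)=-10; answer -10

-10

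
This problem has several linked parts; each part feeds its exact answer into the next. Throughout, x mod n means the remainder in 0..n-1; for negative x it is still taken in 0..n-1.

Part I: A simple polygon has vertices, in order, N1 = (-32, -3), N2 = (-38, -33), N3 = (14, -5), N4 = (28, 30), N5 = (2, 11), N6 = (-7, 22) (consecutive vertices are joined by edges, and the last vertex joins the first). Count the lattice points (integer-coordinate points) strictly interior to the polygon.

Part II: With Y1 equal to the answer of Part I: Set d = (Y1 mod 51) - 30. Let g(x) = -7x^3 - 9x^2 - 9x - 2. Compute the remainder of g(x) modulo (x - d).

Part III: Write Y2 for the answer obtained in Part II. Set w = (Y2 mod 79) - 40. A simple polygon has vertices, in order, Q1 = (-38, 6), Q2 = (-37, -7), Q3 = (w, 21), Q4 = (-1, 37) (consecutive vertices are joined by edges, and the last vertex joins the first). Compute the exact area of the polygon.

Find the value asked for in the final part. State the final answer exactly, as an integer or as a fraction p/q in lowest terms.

1358

Part I: cross terms: (-32*-33 - -38*-3)=942, (-38*-5 - 14*-33)=652, (14*30 - 28*-5)=560, (28*11 - 2*30)=248, (2*22 - -7*11)=121, (-7*-3 - -32*22)=725; twice the area = |3248| = 3248; area = 1624; boundary points = 6 + 4 + 7 + 1 + 1 + 25 = 44; strictly interior points = area - boundary/2 + 1 = 1603; answer 1603
Part II: Y1 = 1603; d = -8; remainder = value at the root: -7*(-8)^3 - 9*(-8)^2 - 9*(-8)^1 - 2 = (3584) + (-576) + (72) + (-2) = 3078; answer 3078
Part III: Y2 = 3078; w = 36; cross terms: (-38*-7 - -37*6)=488, (-37*21 - 36*-7)=-525, (36*37 - -1*21)=1353, (-1*6 - -38*37)=1400; twice the area = |2716| = 2716; area = 1358; answer 1358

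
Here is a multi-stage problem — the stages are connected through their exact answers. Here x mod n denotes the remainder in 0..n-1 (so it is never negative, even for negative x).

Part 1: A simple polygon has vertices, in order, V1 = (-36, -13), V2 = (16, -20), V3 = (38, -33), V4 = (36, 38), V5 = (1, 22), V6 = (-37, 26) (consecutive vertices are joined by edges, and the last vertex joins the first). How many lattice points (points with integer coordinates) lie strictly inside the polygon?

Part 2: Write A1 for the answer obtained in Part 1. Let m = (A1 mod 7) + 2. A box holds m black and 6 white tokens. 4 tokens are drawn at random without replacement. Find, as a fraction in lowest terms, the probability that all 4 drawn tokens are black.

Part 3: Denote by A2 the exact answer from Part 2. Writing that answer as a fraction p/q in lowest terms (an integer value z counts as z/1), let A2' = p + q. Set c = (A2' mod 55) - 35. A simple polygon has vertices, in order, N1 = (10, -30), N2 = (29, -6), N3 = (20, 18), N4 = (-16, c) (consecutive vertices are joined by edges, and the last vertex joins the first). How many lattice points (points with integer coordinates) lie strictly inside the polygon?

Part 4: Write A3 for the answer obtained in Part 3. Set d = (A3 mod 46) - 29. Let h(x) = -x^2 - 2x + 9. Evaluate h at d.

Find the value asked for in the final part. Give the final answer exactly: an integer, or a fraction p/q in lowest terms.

Part 1: cross terms: (-36*-20 - 16*-13)=928, (16*-33 - 38*-20)=232, (38*38 - 36*-33)=2632, (36*22 - 1*38)=754, (1*26 - -37*22)=840, (-37*-13 - -36*26)=1417; twice the area = |6803| = 6803; area = 6803/2; boundary points = 1 + 1 + 1 + 1 + 2 + 1 = 7; strictly interior points = area - boundary/2 + 1 = 3399; answer 3399
Part 2: A1 = 3399; m = 6; total draws C(12,4) = 495; favorable C(6,4) = 15; P = 1/33; answer 1/33
Part 3: A2 = 1/33; threaded value p + q = 34; c = -1; cross terms: (10*-6 - 29*-30)=810, (29*18 - 20*-6)=642, (20*-1 - -16*18)=268, (-16*-30 - 10*-1)=490; twice the area = |2210| = 2210; area = 1105; boundary points = 1 + 3 + 1 + 1 = 6; strictly interior points = area - boundary/2 + 1 = 1103; answer 1103
Part 4: A3 = 1103; d = 16; -1*(16)^2 - 2*(16)^1 + 9 = (-256) + (-32) + (9) = -279; answer -279

-279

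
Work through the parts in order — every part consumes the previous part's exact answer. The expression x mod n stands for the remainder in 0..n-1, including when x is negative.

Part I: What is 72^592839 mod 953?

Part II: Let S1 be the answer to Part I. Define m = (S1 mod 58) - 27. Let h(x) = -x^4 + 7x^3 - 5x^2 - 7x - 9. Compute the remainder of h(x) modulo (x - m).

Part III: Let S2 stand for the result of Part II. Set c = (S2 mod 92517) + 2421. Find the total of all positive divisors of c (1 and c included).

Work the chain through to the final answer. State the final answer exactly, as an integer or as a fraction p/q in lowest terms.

Part I: squarings mod 953: 72^1=72, 72^2=419, 72^4=209, 72^8=796, 72^16=824, 72^32=440, 72^64=141, 72^128=821, 72^256=270, 72^512=472, 72^1024=735, 72^2048=827, 72^4096=628, 72^8192=795, 72^16384=186, 72^32768=288, 72^65536=33, 72^131072=136, 72^262144=389, 72^524288=747; 72^592839 = 72^1 * 72^2 * 72^4 * 72^64 * 72^128 * 72^256 * 72^512 * 72^2048 * 72^65536 * 72^524288 = 158 (mod 953); answer 158
Part II: S1 = 158; m = 15; remainder = value at the root: -1*(15)^4 + 7*(15)^3 - 5*(15)^2 - 7*(15)^1 - 9 = (-50625) + (23625) + (-1125) + (-105) + (-9) = -28239; answer -28239
Part III: S2 = -28239; c = 66699; 66699 = 3^2 * 7411; sigma = (1 + 3 + 9) * (1 + 7411) = 13 * 7412 = 96356; answer 96356

96356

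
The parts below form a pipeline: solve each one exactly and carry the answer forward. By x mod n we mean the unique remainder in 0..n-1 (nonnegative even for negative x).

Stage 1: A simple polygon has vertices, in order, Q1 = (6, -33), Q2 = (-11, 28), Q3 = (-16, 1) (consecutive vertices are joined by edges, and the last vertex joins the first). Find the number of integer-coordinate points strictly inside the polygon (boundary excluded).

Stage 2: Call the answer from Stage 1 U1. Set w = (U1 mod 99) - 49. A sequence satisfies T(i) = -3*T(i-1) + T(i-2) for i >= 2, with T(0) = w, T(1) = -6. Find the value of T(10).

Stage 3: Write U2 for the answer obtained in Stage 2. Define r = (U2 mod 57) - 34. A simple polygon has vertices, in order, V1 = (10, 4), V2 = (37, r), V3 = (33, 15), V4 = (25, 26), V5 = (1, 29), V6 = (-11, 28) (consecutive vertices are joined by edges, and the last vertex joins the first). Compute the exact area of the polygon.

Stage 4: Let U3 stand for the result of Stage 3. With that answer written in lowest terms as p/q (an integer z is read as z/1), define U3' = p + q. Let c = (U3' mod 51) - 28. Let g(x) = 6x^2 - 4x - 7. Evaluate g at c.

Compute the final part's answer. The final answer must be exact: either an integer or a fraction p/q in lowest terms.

Stage 1: cross terms: (6*28 - -11*-33)=-195, (-11*1 - -16*28)=437, (-16*-33 - 6*1)=522; twice the area = |764| = 764; area = 382; boundary points = 1 + 1 + 2 = 4; strictly interior points = area - boundary/2 + 1 = 381; answer 381
Stage 2: U1 = 381; w = 35; T(2) = -3*(-6) + 1*(35) = 53; iterating: T(2)=53, T(3)=-165, T(4)=548, T(5)=-1809, T(6)=5975, T(7)=-19734, T(8)=65177, T(9)=-215265, T(10)=710972; answer 710972
Stage 3: U2 = 710972; r = -23; cross terms: (10*-23 - 37*4)=-378, (37*15 - 33*-23)=1314, (33*26 - 25*15)=483, (25*29 - 1*26)=699, (1*28 - -11*29)=347, (-11*4 - 10*28)=-324; twice the area = |2141| = 2141; area = 2141/2; answer 2141/2
Stage 4: U3 = 2141/2; threaded value p + q = 2143; c = -27; 6*(-27)^2 - 4*(-27)^1 - 7 = (4374) + (108) + (-7) = 4475; answer 4475

4475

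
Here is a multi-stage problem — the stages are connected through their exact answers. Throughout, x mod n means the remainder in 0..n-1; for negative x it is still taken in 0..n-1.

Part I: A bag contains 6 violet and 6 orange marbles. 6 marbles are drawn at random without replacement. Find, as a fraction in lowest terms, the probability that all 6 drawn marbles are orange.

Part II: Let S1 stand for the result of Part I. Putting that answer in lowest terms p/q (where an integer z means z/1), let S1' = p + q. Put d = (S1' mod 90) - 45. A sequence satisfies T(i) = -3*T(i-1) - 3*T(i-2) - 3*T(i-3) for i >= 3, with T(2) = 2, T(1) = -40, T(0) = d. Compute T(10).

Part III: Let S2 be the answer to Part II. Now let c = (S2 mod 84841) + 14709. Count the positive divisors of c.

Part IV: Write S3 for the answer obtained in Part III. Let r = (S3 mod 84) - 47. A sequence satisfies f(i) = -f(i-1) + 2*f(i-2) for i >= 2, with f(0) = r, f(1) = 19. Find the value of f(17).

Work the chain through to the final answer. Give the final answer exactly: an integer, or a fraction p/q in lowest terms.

2271899

Part I: total draws C(12,6) = 924; favorable C(6,6) = 1; P = 1/924; answer 1/924
Part II: S1 = 1/924; threaded value p + q = 925; d = -20; T(3) = -3*(2) - 3*(-40) - 3*(-20) = 174; iterating: T(3)=174, T(4)=-408, T(5)=696, T(6)=-1386, T(7)=3294, T(8)=-7812, T(9)=17712, T(10)=-39582; answer -39582
Part III: S2 = -39582; c = 59968; 59968 = 2^6 * 937; number of divisors = (6+1) * (1+1) = 14; answer 14
Part IV: S3 = 14; r = -33; f(2) = -1*(19) + 2*(-33) = -85; iterating: f(2)=-85, f(3)=123, f(4)=-293, f(5)=539, f(6)=-1125, f(7)=2203, f(8)=-4453, f(9)=8859, f(10)=-17765, f(11)=35483, f(12)=-71013, f(13)=141979, f(14)=-284005, f(15)=567963, f(16)=-1135973, f(17)=2271899; answer 2271899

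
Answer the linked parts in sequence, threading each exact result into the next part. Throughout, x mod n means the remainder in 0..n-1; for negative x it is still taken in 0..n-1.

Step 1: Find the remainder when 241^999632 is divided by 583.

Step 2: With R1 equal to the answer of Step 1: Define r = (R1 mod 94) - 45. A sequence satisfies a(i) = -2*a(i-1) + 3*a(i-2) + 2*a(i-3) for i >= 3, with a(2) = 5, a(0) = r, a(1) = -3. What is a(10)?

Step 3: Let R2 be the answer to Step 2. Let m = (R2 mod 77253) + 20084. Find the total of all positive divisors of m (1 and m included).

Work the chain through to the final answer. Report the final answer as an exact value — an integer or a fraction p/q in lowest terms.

Step 1: squarings mod 583: 241^1=241, 241^2=364, 241^4=155, 241^8=122, 241^16=309, 241^32=452, 241^64=254, 241^128=386, 241^256=331, 241^512=540, 241^1024=100, 241^2048=89, 241^4096=342, 241^8192=364, 241^16384=155, 241^32768=122, 241^65536=309, 241^131072=452, 241^262144=254, 241^524288=386; 241^999632 = 241^16 * 241^64 * 241^128 * 241^16384 * 241^65536 * 241^131072 * 241^262144 * 241^524288 = 100 (mod 583); answer 100
Step 2: R1 = 100; r = -39; a(3) = -2*(5) + 3*(-3) + 2*(-39) = -97; iterating: a(3)=-97, a(4)=203, a(5)=-687, a(6)=1789, a(7)=-5233, a(8)=14459, a(9)=-41039, a(10)=114989; answer 114989
Step 3: R2 = 114989; m = 57820; 57820 = 2^2 * 5 * 7^2 * 59; sigma = (1 + 2 + 4) * (1 + 5) * (1 + 7 + 49) * (1 + 59) = 7 * 6 * 57 * 60 = 143640; answer 143640

143640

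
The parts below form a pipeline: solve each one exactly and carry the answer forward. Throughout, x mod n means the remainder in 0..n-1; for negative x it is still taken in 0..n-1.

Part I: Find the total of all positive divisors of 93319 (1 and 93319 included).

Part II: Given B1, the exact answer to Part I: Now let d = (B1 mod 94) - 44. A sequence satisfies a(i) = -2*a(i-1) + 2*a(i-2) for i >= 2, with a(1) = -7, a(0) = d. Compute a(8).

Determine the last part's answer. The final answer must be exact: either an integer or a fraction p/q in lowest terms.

24640

Part I: 93319 is prime, so its only divisors are 1 and 93319; sigma = 1 + 93319 = 93320; answer 93320
Part II: B1 = 93320; d = 28; a(2) = -2*(-7) + 2*(28) = 70; iterating: a(2)=70, a(3)=-154, a(4)=448, a(5)=-1204, a(6)=3304, a(7)=-9016, a(8)=24640; answer 24640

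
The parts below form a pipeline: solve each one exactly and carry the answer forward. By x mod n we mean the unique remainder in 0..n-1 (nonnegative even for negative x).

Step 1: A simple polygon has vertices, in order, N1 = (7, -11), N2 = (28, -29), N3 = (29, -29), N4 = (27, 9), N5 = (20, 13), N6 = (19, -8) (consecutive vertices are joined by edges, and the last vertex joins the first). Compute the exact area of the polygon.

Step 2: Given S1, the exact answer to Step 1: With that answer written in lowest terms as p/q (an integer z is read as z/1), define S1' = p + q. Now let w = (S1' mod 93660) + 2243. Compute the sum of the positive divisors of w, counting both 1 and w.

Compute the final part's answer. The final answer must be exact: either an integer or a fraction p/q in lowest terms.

Step 1: cross terms: (7*-29 - 28*-11)=105, (28*-29 - 29*-29)=29, (29*9 - 27*-29)=1044, (27*13 - 20*9)=171, (20*-8 - 19*13)=-407, (19*-11 - 7*-8)=-153; twice the area = |789| = 789; area = 789/2; answer 789/2
Step 2: S1 = 789/2; threaded value p + q = 791; w = 3034; 3034 = 2 * 37 * 41; sigma = (1 + 2) * (1 + 37) * (1 + 41) = 3 * 38 * 42 = 4788; answer 4788

4788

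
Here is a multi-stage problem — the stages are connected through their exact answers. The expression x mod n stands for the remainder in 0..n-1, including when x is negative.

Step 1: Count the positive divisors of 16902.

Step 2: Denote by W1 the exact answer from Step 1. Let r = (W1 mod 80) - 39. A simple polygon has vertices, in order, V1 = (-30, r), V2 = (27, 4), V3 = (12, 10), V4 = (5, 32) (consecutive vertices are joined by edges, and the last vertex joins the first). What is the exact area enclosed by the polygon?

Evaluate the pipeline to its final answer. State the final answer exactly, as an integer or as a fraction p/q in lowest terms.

Step 1: 16902 = 2 * 3^3 * 313; number of divisors = (1+1) * (3+1) * (1+1) = 16; answer 16
Step 2: W1 = 16; r = -23; cross terms: (-30*4 - 27*-23)=501, (27*10 - 12*4)=222, (12*32 - 5*10)=334, (5*-23 - -30*32)=845; twice the area = |1902| = 1902; area = 951; answer 951

951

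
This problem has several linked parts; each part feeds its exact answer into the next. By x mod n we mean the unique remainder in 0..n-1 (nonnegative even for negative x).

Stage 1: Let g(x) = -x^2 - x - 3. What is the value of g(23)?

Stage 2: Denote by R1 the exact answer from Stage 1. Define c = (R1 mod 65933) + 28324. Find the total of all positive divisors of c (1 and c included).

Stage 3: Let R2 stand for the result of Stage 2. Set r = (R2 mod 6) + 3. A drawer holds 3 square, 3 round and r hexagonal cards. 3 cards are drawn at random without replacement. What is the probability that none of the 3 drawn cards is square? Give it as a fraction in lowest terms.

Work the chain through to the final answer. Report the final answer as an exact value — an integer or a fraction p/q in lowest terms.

Stage 1: -1*(23)^2 - 1*(23)^1 - 3 = (-529) + (-23) + (-3) = -555; answer -555
Stage 2: R1 = -555; c = 93702; 93702 = 2 * 3 * 7 * 23 * 97; sigma = (1 + 2) * (1 + 3) * (1 + 7) * (1 + 23) * (1 + 97) = 3 * 4 * 8 * 24 * 98 = 225792; answer 225792
Stage 3: R2 = 225792; r = 3; total draws C(9,3) = 84; favorable C(6,3) = 20; P = 5/21; answer 5/21

5/21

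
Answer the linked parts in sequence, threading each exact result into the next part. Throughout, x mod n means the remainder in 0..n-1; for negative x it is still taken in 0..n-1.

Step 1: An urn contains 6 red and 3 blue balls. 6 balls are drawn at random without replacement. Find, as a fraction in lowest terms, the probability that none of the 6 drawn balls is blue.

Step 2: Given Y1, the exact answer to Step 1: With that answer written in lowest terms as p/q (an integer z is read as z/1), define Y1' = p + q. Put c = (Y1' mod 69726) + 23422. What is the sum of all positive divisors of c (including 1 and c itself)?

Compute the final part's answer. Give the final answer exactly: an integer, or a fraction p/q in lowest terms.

25656

Step 1: total draws C(9,6) = 84; favorable C(6,6) = 1; P = 1/84; answer 1/84
Step 2: Y1 = 1/84; threaded value p + q = 85; c = 23507; 23507 = 11 * 2137; sigma = (1 + 11) * (1 + 2137) = 12 * 2138 = 25656; answer 25656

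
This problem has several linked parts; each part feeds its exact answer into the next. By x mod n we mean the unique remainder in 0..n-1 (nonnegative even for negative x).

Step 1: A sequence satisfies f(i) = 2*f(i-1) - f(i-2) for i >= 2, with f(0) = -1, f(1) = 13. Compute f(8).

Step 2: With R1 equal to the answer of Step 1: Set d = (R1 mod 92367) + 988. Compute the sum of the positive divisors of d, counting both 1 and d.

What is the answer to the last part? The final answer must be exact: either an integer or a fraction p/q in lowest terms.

1264

Step 1: f(2) = 2*(13) - 1*(-1) = 27; iterating: f(2)=27, f(3)=41, f(4)=55, f(5)=69, f(6)=83, f(7)=97, f(8)=111; answer 111
Step 2: R1 = 111; d = 1099; 1099 = 7 * 157; sigma = (1 + 7) * (1 + 157) = 8 * 158 = 1264; answer 1264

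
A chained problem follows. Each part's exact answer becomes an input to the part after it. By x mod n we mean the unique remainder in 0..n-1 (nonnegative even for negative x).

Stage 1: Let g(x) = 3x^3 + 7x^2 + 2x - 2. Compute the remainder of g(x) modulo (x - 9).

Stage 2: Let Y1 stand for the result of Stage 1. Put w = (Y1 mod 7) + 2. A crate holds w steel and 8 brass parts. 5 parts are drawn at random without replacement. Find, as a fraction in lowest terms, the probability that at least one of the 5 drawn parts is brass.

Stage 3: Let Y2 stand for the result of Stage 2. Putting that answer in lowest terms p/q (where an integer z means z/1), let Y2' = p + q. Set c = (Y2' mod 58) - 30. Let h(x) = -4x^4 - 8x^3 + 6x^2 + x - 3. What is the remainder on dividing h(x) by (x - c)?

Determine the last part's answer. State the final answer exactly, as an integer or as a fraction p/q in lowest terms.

Stage 1: remainder = value at the root: 3*(9)^3 + 7*(9)^2 + 2*(9)^1 - 2 = (2187) + (567) + (18) + (-2) = 2770; answer 2770
Stage 2: Y1 = 2770; w = 7; total draws C(15,5) = 3003; complement C(7,5) = 21; favorable 3003 - 21 = 2982; P = 142/143; answer 142/143
Stage 3: Y2 = 142/143; threaded value p + q = 285; c = 23; remainder = value at the root: -4*(23)^4 - 8*(23)^3 + 6*(23)^2 + 1*(23)^1 - 3 = (-1119364) + (-97336) + (3174) + (23) + (-3) = -1213506; answer -1213506

-1213506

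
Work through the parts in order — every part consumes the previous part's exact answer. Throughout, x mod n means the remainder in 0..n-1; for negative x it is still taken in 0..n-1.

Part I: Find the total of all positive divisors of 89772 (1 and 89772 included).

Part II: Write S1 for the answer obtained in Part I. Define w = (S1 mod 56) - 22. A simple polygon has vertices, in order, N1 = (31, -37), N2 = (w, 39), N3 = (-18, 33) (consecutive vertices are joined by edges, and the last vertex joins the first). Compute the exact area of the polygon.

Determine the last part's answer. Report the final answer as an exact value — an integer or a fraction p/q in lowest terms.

Part I: 89772 = 2^2 * 3 * 7481; sigma = (1 + 2 + 4) * (1 + 3) * (1 + 7481) = 7 * 4 * 7482 = 209496; answer 209496
Part II: S1 = 209496; w = -22; cross terms: (31*39 - -22*-37)=395, (-22*33 - -18*39)=-24, (-18*-37 - 31*33)=-357; twice the area = |14| = 14; area = 7; answer 7

7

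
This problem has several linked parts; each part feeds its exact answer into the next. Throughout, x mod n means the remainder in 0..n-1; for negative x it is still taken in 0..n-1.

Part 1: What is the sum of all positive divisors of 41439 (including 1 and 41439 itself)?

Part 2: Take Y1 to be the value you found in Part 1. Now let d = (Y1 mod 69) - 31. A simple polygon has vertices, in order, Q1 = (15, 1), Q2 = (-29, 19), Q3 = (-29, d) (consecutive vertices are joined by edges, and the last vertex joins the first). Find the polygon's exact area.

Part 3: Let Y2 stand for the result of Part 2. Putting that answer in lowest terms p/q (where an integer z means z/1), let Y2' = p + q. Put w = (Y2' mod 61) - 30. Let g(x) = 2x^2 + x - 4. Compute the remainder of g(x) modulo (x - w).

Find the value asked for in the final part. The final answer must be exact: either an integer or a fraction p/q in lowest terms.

101

Part 1: 41439 = 3 * 19 * 727; sigma = (1 + 3) * (1 + 19) * (1 + 727) = 4 * 20 * 728 = 58240; answer 58240
Part 2: Y1 = 58240; d = -27; cross terms: (15*19 - -29*1)=314, (-29*-27 - -29*19)=1334, (-29*1 - 15*-27)=376; twice the area = |2024| = 2024; area = 1012; answer 1012
Part 3: Y2 = 1012; threaded value p + q = 1013; w = 7; remainder = value at the root: 2*(7)^2 + 1*(7)^1 - 4 = (98) + (7) + (-4) = 101; answer 101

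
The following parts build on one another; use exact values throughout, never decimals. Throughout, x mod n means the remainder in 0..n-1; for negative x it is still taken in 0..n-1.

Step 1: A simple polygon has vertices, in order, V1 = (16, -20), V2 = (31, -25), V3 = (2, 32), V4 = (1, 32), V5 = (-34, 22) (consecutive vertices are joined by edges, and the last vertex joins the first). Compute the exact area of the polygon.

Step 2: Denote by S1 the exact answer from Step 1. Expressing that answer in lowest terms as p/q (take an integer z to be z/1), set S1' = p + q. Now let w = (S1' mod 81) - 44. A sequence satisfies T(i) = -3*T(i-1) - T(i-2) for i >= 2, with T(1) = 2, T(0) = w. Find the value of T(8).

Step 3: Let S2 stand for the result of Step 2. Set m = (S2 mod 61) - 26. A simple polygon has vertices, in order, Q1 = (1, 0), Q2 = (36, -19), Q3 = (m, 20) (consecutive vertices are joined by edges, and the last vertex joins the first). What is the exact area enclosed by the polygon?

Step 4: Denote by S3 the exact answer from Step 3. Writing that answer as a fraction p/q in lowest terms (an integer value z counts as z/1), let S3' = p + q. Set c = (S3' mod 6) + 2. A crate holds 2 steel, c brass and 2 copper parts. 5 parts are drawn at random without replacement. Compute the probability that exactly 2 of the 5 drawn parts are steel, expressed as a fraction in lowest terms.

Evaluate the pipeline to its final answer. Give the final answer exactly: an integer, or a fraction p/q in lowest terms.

10/21

Step 1: cross terms: (16*-25 - 31*-20)=220, (31*32 - 2*-25)=1042, (2*32 - 1*32)=32, (1*22 - -34*32)=1110, (-34*-20 - 16*22)=328; twice the area = |2732| = 2732; area = 1366; answer 1366
Step 2: S1 = 1366; threaded value p + q = 1367; w = 27; T(2) = -3*(2) - 1*(27) = -33; iterating: T(2)=-33, T(3)=97, T(4)=-258, T(5)=677, T(6)=-1773, T(7)=4642, T(8)=-12153; answer -12153
Step 3: S2 = -12153; m = 21; cross terms: (1*-19 - 36*0)=-19, (36*20 - 21*-19)=1119, (21*0 - 1*20)=-20; twice the area = |1080| = 1080; area = 540; answer 540
Step 4: S3 = 540; threaded value p + q = 541; c = 3; total draws C(7,5) = 21; favorable C(2,2)*C(5,3) = 10; P = 10/21; answer 10/21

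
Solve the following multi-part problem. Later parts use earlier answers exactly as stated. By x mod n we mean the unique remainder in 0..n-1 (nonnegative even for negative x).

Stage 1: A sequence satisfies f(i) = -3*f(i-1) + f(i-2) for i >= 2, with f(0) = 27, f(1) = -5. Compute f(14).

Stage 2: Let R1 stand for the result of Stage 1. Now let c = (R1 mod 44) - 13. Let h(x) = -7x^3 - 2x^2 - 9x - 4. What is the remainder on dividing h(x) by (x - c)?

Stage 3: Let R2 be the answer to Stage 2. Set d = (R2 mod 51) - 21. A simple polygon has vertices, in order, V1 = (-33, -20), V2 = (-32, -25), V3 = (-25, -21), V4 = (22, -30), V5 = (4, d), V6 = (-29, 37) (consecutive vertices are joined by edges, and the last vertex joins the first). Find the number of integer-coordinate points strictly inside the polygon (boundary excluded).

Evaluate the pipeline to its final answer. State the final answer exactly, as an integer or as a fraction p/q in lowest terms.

Stage 1: f(2) = -3*(-5) + 1*(27) = 42; iterating: f(2)=42, f(3)=-131, f(4)=435, f(5)=-1436, f(6)=4743, f(7)=-15665, f(8)=51738, f(9)=-170879, f(10)=564375, f(11)=-1864004, f(12)=6156387, f(13)=-20333165, f(14)=67155882; answer 67155882
Stage 2: R1 = 67155882; c = -11; remainder = value at the root: -7*(-11)^3 - 2*(-11)^2 - 9*(-11)^1 - 4 = (9317) + (-242) + (99) + (-4) = 9170; answer 9170
Stage 3: R2 = 9170; d = 20; cross terms: (-33*-25 - -32*-20)=185, (-32*-21 - -25*-25)=47, (-25*-30 - 22*-21)=1212, (22*20 - 4*-30)=560, (4*37 - -29*20)=728, (-29*-20 - -33*37)=1801; twice the area = |4533| = 4533; area = 4533/2; boundary points = 1 + 1 + 1 + 2 + 1 + 1 = 7; strictly interior points = area - boundary/2 + 1 = 2264; answer 2264

2264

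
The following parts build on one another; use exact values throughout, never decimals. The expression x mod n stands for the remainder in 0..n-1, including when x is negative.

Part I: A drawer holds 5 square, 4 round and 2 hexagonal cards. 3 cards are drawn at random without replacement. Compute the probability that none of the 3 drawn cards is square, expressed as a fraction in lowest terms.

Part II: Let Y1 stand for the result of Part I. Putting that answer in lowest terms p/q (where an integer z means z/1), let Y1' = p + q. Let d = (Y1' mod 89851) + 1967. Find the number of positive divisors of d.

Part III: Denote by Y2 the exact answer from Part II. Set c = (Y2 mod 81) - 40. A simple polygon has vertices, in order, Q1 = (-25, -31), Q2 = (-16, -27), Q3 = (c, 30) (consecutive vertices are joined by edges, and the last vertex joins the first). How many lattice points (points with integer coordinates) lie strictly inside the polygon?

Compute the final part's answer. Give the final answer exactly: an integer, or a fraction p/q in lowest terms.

Part I: total draws C(11,3) = 165; favorable C(6,3) = 20; P = 4/33; answer 4/33
Part II: Y1 = 4/33; threaded value p + q = 37; d = 2004; 2004 = 2^2 * 3 * 167; number of divisors = (2+1) * (1+1) * (1+1) = 12; answer 12
Part III: Y2 = 12; c = -28; cross terms: (-25*-27 - -16*-31)=179, (-16*30 - -28*-27)=-1236, (-28*-31 - -25*30)=1618; twice the area = |561| = 561; area = 561/2; boundary points = 1 + 3 + 1 = 5; strictly interior points = area - boundary/2 + 1 = 279; answer 279

279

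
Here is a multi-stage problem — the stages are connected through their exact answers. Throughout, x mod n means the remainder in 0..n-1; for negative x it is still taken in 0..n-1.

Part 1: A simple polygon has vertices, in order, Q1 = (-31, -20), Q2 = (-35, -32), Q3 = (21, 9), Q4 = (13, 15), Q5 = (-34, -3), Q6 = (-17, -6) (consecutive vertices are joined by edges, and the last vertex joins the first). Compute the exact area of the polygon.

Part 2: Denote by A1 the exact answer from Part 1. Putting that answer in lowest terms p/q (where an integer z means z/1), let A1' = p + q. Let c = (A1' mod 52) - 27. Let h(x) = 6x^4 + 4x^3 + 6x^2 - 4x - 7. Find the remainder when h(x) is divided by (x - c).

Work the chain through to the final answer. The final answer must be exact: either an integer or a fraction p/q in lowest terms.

Part 1: cross terms: (-31*-32 - -35*-20)=292, (-35*9 - 21*-32)=357, (21*15 - 13*9)=198, (13*-3 - -34*15)=471, (-34*-6 - -17*-3)=153, (-17*-20 - -31*-6)=154; twice the area = |1625| = 1625; area = 1625/2; answer 1625/2
Part 2: A1 = 1625/2; threaded value p + q = 1627; c = -12; remainder = value at the root: 6*(-12)^4 + 4*(-12)^3 + 6*(-12)^2 - 4*(-12)^1 - 7 = (124416) + (-6912) + (864) + (48) + (-7) = 118409; answer 118409

118409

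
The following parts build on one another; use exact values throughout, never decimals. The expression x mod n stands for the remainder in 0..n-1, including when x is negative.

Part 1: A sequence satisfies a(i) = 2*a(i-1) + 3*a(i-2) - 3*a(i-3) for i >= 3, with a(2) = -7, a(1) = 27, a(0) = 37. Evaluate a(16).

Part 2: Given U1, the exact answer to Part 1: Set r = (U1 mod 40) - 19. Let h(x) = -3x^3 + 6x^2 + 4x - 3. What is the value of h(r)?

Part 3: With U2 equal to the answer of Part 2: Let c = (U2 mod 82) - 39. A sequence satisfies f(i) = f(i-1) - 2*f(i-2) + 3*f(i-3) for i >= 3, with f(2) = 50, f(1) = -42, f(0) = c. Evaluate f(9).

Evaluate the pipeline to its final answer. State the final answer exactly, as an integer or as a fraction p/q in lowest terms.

Part 1: a(3) = 2*(-7) + 3*(27) - 3*(37) = -44; iterating: a(3)=-44, a(4)=-190, a(5)=-491, a(6)=-1420, a(7)=-3743, a(8)=-10273, a(9)=-27515, a(10)=-74620, a(11)=-200966, a(12)=-543247, a(13)=-1465532, a(14)=-3957907, a(15)=-10682669, a(16)=-28842463; answer -28842463
Part 2: U1 = -28842463; r = -2; -3*(-2)^3 + 6*(-2)^2 + 4*(-2)^1 - 3 = (24) + (24) + (-8) + (-3) = 37; answer 37
Part 3: U2 = 37; c = -2; f(3) = 1*(50) - 2*(-42) + 3*(-2) = 128; iterating: f(3)=128, f(4)=-98, f(5)=-204, f(6)=376, f(7)=490, f(8)=-874, f(9)=-726; answer -726

-726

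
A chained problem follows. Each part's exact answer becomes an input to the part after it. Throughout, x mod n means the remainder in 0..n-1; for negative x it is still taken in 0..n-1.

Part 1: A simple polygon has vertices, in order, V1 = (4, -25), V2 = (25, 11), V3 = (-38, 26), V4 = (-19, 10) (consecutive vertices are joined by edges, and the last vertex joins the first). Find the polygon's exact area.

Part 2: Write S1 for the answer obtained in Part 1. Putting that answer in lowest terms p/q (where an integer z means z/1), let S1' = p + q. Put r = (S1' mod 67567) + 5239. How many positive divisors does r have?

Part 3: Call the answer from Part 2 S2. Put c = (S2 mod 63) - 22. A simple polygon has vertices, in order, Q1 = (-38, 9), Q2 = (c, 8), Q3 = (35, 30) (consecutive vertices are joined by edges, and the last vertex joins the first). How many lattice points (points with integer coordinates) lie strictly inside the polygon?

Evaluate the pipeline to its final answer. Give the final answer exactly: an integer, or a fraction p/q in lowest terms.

Part 1: cross terms: (4*11 - 25*-25)=669, (25*26 - -38*11)=1068, (-38*10 - -19*26)=114, (-19*-25 - 4*10)=435; twice the area = |2286| = 2286; area = 1143; answer 1143
Part 2: S1 = 1143; threaded value p + q = 1144; r = 6383; 6383 = 13 * 491; number of divisors = (1+1) * (1+1) = 4; answer 4
Part 3: S2 = 4; c = -18; cross terms: (-38*8 - -18*9)=-142, (-18*30 - 35*8)=-820, (35*9 - -38*30)=1455; twice the area = |493| = 493; area = 493/2; boundary points = 1 + 1 + 1 = 3; strictly interior points = area - boundary/2 + 1 = 246; answer 246

246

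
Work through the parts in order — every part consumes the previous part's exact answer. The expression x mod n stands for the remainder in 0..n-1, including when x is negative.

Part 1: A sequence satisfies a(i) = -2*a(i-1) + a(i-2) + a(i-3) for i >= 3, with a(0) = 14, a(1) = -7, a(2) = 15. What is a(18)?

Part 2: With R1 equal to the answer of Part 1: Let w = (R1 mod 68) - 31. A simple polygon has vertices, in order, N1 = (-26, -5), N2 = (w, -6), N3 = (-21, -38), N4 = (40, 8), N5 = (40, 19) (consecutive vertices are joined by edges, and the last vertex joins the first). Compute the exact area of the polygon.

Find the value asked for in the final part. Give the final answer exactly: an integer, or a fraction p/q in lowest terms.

Part 1: a(3) = -2*(15) + 1*(-7) + 1*(14) = -23; iterating: a(3)=-23, a(4)=54, a(5)=-116, a(6)=263, a(7)=-588, a(8)=1323, a(9)=-2971, a(10)=6677, a(11)=-15002, a(12)=33710, a(13)=-75745, a(14)=170198, a(15)=-382431, a(16)=859315, a(17)=-1930863, a(18)=4338610; answer 4338610
Part 2: R1 = 4338610; w = -25; cross terms: (-26*-6 - -25*-5)=31, (-25*-38 - -21*-6)=824, (-21*8 - 40*-38)=1352, (40*19 - 40*8)=440, (40*-5 - -26*19)=294; twice the area = |2941| = 2941; area = 2941/2; answer 2941/2

2941/2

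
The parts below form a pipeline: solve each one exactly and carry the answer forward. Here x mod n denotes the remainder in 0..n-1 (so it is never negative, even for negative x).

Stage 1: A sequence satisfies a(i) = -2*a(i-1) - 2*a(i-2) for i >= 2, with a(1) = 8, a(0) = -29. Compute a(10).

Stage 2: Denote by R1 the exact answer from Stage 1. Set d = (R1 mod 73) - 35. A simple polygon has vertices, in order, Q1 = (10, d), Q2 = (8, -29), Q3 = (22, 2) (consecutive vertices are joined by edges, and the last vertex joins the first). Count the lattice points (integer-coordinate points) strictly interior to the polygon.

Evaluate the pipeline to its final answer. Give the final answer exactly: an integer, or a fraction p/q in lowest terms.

31

Stage 1: a(2) = -2*(8) - 2*(-29) = 42; iterating: a(2)=42, a(3)=-100, a(4)=116, a(5)=-32, a(6)=-168, a(7)=400, a(8)=-464, a(9)=128, a(10)=672; answer 672
Stage 2: R1 = 672; d = -20; cross terms: (10*-29 - 8*-20)=-130, (8*2 - 22*-29)=654, (22*-20 - 10*2)=-460; twice the area = |64| = 64; area = 32; boundary points = 1 + 1 + 2 = 4; strictly interior points = area - boundary/2 + 1 = 31; answer 31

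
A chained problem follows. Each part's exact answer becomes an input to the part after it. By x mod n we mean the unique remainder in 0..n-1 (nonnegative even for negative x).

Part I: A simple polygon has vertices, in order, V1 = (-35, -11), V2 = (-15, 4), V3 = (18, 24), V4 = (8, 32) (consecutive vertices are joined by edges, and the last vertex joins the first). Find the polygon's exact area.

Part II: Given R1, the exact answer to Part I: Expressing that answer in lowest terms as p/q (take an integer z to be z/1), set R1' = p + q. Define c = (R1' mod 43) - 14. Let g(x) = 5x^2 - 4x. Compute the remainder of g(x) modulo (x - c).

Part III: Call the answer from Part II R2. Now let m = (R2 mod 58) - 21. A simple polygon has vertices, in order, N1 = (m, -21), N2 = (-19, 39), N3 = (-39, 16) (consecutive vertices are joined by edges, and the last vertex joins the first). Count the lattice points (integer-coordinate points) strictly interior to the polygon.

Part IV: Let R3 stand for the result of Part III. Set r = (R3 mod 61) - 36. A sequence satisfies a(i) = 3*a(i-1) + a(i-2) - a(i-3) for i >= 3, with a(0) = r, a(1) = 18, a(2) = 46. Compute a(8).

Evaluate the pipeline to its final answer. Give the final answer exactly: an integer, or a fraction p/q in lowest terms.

Part I: cross terms: (-35*4 - -15*-11)=-305, (-15*24 - 18*4)=-432, (18*32 - 8*24)=384, (8*-11 - -35*32)=1032; twice the area = |679| = 679; area = 679/2; answer 679/2
Part II: R1 = 679/2; threaded value p + q = 681; c = 22; remainder = value at the root: 5*(22)^2 - 4*(22)^1 = (2420) + (-88) = 2332; answer 2332
Part III: R2 = 2332; m = -9; cross terms: (-9*39 - -19*-21)=-750, (-19*16 - -39*39)=1217, (-39*-21 - -9*16)=963; twice the area = |1430| = 1430; area = 715; boundary points = 10 + 1 + 1 = 12; strictly interior points = area - boundary/2 + 1 = 710; answer 710
Part IV: R3 = 710; r = 3; a(3) = 3*(46) + 1*(18) - 1*(3) = 153; iterating: a(3)=153, a(4)=487, a(5)=1568, a(6)=5038, a(7)=16195, a(8)=52055; answer 52055

52055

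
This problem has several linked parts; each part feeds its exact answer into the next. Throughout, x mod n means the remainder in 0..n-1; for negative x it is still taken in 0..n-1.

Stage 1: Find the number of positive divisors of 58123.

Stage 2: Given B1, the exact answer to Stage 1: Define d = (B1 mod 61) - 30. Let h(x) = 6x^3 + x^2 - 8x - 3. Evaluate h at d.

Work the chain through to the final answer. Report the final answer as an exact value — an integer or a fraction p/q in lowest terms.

Stage 1: 58123 = 13 * 17 * 263; number of divisors = (1+1) * (1+1) * (1+1) = 8; answer 8
Stage 2: B1 = 8; d = -22; 6*(-22)^3 + 1*(-22)^2 - 8*(-22)^1 - 3 = (-63888) + (484) + (176) + (-3) = -63231; answer -63231

-63231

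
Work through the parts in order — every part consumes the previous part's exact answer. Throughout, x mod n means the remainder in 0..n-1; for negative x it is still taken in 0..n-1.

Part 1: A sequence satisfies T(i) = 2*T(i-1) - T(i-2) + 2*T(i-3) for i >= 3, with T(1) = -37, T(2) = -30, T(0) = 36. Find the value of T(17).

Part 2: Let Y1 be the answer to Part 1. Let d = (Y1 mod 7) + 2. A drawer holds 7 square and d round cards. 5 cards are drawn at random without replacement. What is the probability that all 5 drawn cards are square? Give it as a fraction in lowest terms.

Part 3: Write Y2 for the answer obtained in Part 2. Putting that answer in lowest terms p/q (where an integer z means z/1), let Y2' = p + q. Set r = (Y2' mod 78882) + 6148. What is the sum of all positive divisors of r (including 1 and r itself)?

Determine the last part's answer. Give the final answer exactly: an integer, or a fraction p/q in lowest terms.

Part 1: T(3) = 2*(-30) - 1*(-37) + 2*(36) = 49; iterating: T(3)=49, T(4)=54, T(5)=-1, T(6)=42, T(7)=193, T(8)=342, T(9)=575, T(10)=1194, T(11)=2497, T(12)=4950, T(13)=9791, T(14)=19626, T(15)=39361, T(16)=78678, T(17)=157247; answer 157247
Part 2: Y1 = 157247; d = 8; total draws C(15,5) = 3003; favorable C(7,5) = 21; P = 1/143; answer 1/143
Part 3: Y2 = 1/143; threaded value p + q = 144; r = 6292; 6292 = 2^2 * 11^2 * 13; sigma = (1 + 2 + 4) * (1 + 11 + 121) * (1 + 13) = 7 * 133 * 14 = 13034; answer 13034

13034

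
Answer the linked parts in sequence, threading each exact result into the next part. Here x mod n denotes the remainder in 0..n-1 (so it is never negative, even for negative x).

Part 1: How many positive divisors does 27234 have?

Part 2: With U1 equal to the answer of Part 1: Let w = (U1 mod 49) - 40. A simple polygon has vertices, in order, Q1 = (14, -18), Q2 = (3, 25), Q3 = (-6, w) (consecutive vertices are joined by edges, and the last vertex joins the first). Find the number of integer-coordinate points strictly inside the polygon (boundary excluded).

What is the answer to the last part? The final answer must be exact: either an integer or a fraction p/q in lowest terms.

Part 1: 27234 = 2 * 3^2 * 17 * 89; number of divisors = (1+1) * (2+1) * (1+1) * (1+1) = 24; answer 24
Part 2: U1 = 24; w = -16; cross terms: (14*25 - 3*-18)=404, (3*-16 - -6*25)=102, (-6*-18 - 14*-16)=332; twice the area = |838| = 838; area = 419; boundary points = 1 + 1 + 2 = 4; strictly interior points = area - boundary/2 + 1 = 418; answer 418

418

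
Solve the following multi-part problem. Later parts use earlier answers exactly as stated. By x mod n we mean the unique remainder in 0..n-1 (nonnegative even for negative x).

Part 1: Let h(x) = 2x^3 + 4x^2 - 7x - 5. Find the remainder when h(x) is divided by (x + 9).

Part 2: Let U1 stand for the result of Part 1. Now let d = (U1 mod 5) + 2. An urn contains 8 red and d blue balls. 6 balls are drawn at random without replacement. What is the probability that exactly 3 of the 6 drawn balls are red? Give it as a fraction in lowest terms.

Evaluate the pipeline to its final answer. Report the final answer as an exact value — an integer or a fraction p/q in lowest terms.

Part 1: remainder = value at the root: 2*(-9)^3 + 4*(-9)^2 - 7*(-9)^1 - 5 = (-1458) + (324) + (63) + (-5) = -1076; answer -1076
Part 2: U1 = -1076; d = 6; total draws C(14,6) = 3003; favorable C(8,3)*C(6,3) = 1120; P = 160/429; answer 160/429

160/429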